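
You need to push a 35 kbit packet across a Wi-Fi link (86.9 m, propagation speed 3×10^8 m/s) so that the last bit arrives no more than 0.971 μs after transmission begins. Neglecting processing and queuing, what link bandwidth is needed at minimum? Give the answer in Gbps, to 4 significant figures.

Propagation delay = 86.9 / 300000000 = 0.289667 μs.
Transmission budget = 0.971 − 0.289667 = 0.681333 μs.
R ≥ L / t_tx = 35000 bits / 6.81333e-07 s = 51.37 Gbps.

51.37 Gbps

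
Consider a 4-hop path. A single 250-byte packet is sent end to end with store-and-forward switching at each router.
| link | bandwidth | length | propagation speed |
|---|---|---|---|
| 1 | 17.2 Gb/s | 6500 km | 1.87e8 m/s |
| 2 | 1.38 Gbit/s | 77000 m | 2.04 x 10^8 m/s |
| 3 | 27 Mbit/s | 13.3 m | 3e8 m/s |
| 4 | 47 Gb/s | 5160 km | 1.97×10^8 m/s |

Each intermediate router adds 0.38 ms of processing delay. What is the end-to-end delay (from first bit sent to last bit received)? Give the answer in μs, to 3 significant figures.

L = 250 × 8 = 2000 bits.
Transmission delays (L/R per hop): 0.116279, 1.44928, 74.0741, 0.0425532 μs; sum = 75.6822 μs.
Propagation delays (d/s per hop): 34759.4, 377.451, 0.0443333, 26192.9 μs; sum = 61329.7 μs.
Processing at 3 router(s): 3 × 0.38 ms = 1140 μs.
End-to-end = 62500 μs.

62500 μs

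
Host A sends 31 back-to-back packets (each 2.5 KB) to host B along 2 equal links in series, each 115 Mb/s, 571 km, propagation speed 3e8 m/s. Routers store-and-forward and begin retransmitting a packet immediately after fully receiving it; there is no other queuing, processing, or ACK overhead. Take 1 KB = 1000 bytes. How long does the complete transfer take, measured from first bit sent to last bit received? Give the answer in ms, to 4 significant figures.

Per-hop transmission t_tx = L/R = 20000/115000000 = 0.173913 ms.
Per-hop propagation t_prop = 571000/300000000 = 1.90333 ms.
Pipeline fill: first packet needs 2·t_tx to clear all hops; remaining 30 packets each add one t_tx.
Total = (2+31-1)·t_tx + 2·t_prop = 32·0.173913 + 2·1.90333 = 9.372 ms.

9.372 ms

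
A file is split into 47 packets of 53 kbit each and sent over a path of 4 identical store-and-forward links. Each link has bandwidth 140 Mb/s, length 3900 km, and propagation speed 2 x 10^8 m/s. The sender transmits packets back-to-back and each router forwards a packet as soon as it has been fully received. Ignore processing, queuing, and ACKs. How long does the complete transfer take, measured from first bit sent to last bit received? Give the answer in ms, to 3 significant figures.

Per-hop transmission t_tx = L/R = 53000/140000000 = 0.378571 ms.
Per-hop propagation t_prop = 3900000/200000000 = 19.5 ms.
Pipeline fill: first packet needs 4·t_tx to clear all hops; remaining 46 packets each add one t_tx.
Total = (4+47-1)·t_tx + 4·t_prop = 50·0.378571 + 4·19.5 = 96.9 ms.

96.9 ms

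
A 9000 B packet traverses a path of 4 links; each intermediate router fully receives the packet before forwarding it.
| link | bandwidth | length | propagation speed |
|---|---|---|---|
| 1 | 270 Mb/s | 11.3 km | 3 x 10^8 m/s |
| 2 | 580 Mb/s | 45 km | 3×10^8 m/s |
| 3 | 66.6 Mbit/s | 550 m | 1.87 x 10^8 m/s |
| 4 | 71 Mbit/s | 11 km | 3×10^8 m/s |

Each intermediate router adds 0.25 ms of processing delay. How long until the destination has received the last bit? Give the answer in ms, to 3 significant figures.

L = 9000 × 8 = 72000 bits.
Transmission delays (L/R per hop): 0.266667, 0.124138, 1.08108, 1.01408 ms; sum = 2.48597 ms.
Propagation delays (d/s per hop): 0.0376667, 0.15, 0.00294118, 0.0366667 ms; sum = 0.227275 ms.
Processing at 3 router(s): 3 × 0.25 ms = 0.75 ms.
End-to-end = 3.46 ms.

3.46 ms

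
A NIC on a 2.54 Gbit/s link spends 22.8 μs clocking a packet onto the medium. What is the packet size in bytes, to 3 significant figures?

7240 bytes

L = R × t_tx = 2540000000 b/s × 2.28e-05 s = 57912 bits.
In bytes: 57912 / 8 = 7240 bytes.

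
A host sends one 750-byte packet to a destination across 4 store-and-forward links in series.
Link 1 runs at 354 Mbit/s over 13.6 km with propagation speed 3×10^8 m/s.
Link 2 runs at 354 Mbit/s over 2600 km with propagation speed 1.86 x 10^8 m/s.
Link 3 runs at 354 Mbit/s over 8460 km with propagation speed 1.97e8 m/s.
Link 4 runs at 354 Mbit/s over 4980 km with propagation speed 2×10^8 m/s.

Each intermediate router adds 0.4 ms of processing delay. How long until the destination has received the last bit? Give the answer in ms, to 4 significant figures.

L = 750 × 8 = 6000 bits.
Transmission delay per hop = L/R = 6000/354000000 = 0.0169492 ms; 4 hops → 0.0677966 ms.
Propagation delays (d/s per hop): 0.0453333, 13.9785, 42.9442, 24.9 ms; sum = 81.868 ms.
Processing at 3 router(s): 3 × 0.4 ms = 1.2 ms.
End-to-end = 83.14 ms.

83.14 ms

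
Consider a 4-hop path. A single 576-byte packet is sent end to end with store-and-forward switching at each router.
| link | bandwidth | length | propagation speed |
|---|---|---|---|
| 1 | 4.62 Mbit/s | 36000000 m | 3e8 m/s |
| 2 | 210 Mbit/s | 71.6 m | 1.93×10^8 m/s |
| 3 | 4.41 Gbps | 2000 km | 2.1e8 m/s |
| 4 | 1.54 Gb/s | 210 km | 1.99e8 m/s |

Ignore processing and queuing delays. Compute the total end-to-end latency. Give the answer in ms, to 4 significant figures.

L = 576 × 8 = 4608 bits.
Transmission delays (L/R per hop): 0.997403, 0.0219429, 0.0010449, 0.00299221 ms; sum = 1.02338 ms.
Propagation delays (d/s per hop): 120, 0.000370984, 9.52381, 1.05528 ms; sum = 130.579 ms.
End-to-end = 131.6 ms.

131.6 ms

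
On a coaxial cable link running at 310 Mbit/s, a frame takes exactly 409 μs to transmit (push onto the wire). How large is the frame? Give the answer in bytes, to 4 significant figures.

15850 bytes

L = R × t_tx = 310000000 b/s × 0.000409 s = 126790 bits.
In bytes: 126790 / 8 = 15850 bytes.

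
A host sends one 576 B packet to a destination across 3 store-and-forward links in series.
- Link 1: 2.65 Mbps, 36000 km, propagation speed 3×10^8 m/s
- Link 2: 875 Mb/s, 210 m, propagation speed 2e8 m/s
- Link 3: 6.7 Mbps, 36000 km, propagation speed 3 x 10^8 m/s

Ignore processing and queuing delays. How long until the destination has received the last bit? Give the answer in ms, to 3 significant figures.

L = 576 × 8 = 4608 bits.
Transmission delays (L/R per hop): 1.73887, 0.00526629, 0.687761 ms; sum = 2.4319 ms.
Propagation delays (d/s per hop): 120, 0.00105, 120 ms; sum = 240.001 ms.
End-to-end = 242 ms.

242 ms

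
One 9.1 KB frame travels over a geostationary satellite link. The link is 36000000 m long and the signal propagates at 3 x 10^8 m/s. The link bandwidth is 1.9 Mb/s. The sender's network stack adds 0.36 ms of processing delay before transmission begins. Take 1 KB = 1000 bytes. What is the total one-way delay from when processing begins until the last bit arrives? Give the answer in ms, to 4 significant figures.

L = 72800 bits.
Transmission delay = L/R = 72800 / 1900000 = 38.3158 ms.
Propagation delay = d/s = 36000000 m / 300000000 m/s = 120 ms.
Plus processing delay 0.36 ms = 0.36 ms.
Total = 158.7 ms.

158.7 ms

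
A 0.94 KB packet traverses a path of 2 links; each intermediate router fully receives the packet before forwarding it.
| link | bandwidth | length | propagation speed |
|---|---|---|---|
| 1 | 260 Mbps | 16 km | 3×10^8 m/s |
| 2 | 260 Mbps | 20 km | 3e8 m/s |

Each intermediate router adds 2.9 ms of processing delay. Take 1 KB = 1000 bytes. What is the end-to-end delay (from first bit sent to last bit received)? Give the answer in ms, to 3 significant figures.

3.08 ms

L = 7520 bits.
Transmission delay per hop = L/R = 7520/260000000 = 0.0289231 ms; 2 hops → 0.0578462 ms.
Propagation delays (d/s per hop): 0.0533333, 0.0666667 ms; sum = 0.12 ms.
Processing at 1 router(s): 1 × 2.9 ms = 2.9 ms.
End-to-end = 3.08 ms.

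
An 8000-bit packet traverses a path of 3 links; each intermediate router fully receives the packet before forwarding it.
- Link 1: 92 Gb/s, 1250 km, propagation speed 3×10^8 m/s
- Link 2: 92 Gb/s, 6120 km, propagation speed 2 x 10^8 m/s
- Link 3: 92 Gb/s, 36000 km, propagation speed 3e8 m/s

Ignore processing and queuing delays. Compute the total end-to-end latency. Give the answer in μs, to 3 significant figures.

155000 μs

Transmission delay per hop = L/R = 8000/92000000000 = 0.0869565 μs; 3 hops → 0.26087 μs.
Propagation delays (d/s per hop): 4166.67, 30600, 120000 μs; sum = 154767 μs.
End-to-end = 155000 μs.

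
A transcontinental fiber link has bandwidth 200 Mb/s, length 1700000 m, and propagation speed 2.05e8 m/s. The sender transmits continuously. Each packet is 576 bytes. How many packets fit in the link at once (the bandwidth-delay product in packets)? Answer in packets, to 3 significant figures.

360 packets

Propagation delay = 1700000 / 2.05e+08 = 0.00829268 s.
BDP = R × t_prop = 200000000 × 0.00829268 = 1658540 bits.
In packets of 4608 bits: 360 packets.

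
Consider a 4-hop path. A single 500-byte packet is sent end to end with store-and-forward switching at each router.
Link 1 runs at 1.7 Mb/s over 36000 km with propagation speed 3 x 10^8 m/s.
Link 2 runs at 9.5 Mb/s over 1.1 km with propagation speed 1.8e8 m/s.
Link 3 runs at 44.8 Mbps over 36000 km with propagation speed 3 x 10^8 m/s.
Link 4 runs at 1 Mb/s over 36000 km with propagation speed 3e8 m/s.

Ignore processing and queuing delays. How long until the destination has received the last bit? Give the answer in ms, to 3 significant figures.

L = 500 × 8 = 4000 bits.
Transmission delays (L/R per hop): 2.35294, 0.421053, 0.0892857, 4 ms; sum = 6.86328 ms.
Propagation delays (d/s per hop): 120, 0.00611111, 120, 120 ms; sum = 360.006 ms.
End-to-end = 367 ms.

367 ms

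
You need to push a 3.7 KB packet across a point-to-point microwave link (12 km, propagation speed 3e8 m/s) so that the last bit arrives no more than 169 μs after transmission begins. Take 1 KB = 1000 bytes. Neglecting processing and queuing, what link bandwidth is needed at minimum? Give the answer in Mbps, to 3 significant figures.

L = 29600 bits.
Propagation delay = 12000 / 300000000 = 40 μs.
Transmission budget = 169 − 40 = 129 μs.
R ≥ L / t_tx = 29600 bits / 0.000129 s = 229 Mbps.

229 Mbps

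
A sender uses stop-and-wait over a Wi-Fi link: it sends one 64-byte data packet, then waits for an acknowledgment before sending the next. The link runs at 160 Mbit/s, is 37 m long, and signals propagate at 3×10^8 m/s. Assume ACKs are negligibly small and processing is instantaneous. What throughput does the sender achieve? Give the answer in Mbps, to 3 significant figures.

149 Mbps

t_tx = L/R = 512/160000000 = 3.2e-06 s.
t_prop = 37/300000000 = 1.23333e-07 s; RTT = 2.46667e-07 s.
Cycle = t_tx + RTT = 3.44667e-06 s.
Throughput = L / cycle = 512 / 3.44667e-06 = 149 Mbps.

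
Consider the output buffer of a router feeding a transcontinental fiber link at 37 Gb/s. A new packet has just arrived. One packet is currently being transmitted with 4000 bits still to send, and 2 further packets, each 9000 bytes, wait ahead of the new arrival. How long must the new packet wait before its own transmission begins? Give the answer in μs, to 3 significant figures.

Each queued packet: L/R = 72000/37000000000 = 1.94595 μs.
2 queued → 3.89189 μs.
Plus remaining 4000 bits of current packet: 0.108108 μs.
Queuing delay = 4.00 μs.

4.00 μs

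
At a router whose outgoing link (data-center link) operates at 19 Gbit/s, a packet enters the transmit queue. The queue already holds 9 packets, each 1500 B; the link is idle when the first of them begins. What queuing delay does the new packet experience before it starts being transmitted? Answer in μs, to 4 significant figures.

5.684 μs

Each queued packet: L/R = 12000/19000000000 = 0.631579 μs.
9 queued → 5.68421 μs.
Queuing delay = 5.684 μs.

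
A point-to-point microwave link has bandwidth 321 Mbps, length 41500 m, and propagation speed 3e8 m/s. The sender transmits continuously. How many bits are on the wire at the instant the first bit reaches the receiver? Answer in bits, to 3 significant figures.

44400 bits

Propagation delay = 41500 / 300000000 = 0.000138333 s.
BDP = R × t_prop = 321000000 × 0.000138333 = 44405 bits.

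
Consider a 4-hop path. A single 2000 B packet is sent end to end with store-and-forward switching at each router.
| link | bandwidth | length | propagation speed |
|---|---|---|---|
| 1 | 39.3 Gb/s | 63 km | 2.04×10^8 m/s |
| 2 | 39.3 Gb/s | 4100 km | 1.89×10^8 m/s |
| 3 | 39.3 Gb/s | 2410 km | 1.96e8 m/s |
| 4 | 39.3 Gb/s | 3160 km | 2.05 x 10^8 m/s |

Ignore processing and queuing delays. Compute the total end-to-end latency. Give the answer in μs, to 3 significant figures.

49700 μs

L = 2000 × 8 = 16000 bits.
Transmission delay per hop = L/R = 16000/39300000000 = 0.407125 μs; 4 hops → 1.6285 μs.
Propagation delays (d/s per hop): 308.824, 21693.1, 12295.9, 15414.6 μs; sum = 49712.5 μs.
End-to-end = 49700 μs.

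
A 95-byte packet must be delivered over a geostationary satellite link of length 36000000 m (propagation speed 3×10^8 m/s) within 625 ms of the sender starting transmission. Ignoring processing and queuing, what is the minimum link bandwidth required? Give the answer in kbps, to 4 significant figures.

L = 760 bits.
Propagation delay = 36000000 / 300000000 = 120 ms.
Transmission budget = 625 − 120 = 505 ms.
R ≥ L / t_tx = 760 bits / 0.505 s = 1.505 kbps.

1.505 kbps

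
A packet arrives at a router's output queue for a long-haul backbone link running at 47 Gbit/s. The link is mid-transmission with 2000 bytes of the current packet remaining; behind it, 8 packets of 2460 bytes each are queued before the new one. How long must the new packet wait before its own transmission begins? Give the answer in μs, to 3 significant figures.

3.69 μs

Each queued packet: L/R = 19680/47000000000 = 0.418723 μs.
8 queued → 3.34979 μs.
Plus remaining 16000 bits of current packet: 0.340426 μs.
Queuing delay = 3.69 μs.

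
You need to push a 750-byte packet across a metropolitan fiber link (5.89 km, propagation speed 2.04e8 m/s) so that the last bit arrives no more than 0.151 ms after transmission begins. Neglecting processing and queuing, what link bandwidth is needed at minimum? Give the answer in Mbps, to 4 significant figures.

49.13 Mbps

L = 6000 bits.
Propagation delay = 5890 / 204000000 = 0.0288725 ms.
Transmission budget = 0.151 − 0.0288725 = 0.122127 ms.
R ≥ L / t_tx = 6000 bits / 0.000122127 s = 49.13 Mbps.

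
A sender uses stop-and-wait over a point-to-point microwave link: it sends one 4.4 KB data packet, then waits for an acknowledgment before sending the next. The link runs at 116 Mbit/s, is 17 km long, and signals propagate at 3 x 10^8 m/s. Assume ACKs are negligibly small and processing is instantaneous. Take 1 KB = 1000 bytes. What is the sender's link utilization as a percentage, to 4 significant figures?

72.81 %

t_tx = L/R = 35200/116000000 = 0.000303448 s.
t_prop = 17000/300000000 = 5.66667e-05 s; RTT = 0.000113333 s.
Cycle = t_tx + RTT = 0.000416782 s.
Utilization = t_tx / cycle = 0.000303448/0.000416782 = 72.81 %.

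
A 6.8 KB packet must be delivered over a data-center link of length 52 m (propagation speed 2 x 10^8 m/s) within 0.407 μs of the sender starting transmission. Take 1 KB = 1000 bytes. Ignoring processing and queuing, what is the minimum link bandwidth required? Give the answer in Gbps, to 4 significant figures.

370.1 Gbps

L = 54400 bits.
Propagation delay = 52 / 200000000 = 0.26 μs.
Transmission budget = 0.407 − 0.26 = 0.147 μs.
R ≥ L / t_tx = 54400 bits / 1.47e-07 s = 370.1 Gbps.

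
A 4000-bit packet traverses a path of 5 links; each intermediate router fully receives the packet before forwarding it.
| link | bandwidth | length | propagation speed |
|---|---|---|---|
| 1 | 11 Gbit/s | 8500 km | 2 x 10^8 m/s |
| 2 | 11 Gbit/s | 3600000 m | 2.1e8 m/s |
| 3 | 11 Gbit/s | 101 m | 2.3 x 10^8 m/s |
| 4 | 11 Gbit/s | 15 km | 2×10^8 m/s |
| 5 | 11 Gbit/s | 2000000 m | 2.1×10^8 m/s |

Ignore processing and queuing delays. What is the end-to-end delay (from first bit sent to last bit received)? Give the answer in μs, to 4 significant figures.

69240 μs

Transmission delay per hop = L/R = 4000/11000000000 = 0.363636 μs; 5 hops → 1.81818 μs.
Propagation delays (d/s per hop): 42500, 17142.9, 0.43913, 75, 9523.81 μs; sum = 69242.1 μs.
End-to-end = 69240 μs.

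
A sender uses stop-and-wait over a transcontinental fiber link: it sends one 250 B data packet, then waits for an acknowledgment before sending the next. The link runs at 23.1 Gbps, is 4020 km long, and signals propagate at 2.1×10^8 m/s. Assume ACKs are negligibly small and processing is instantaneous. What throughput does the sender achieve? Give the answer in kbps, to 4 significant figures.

52.24 kbps

t_tx = L/R = 2000/23100000000 = 8.65801e-08 s.
t_prop = 4020000/210000000 = 0.0191429 s; RTT = 0.0382857 s.
Cycle = t_tx + RTT = 0.0382858 s.
Throughput = L / cycle = 2000 / 0.0382858 = 52.24 kbps.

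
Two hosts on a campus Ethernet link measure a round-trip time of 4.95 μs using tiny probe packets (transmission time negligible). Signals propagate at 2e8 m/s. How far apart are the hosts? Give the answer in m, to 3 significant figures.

495 m

One-way propagation = RTT/2 = 2.475 μs.
d = s × t = 200000000 × 2.475e-06 = 495 m.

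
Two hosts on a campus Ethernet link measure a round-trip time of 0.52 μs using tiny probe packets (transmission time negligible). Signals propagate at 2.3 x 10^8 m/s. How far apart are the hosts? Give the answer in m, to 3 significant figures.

59.8 m

One-way propagation = RTT/2 = 0.26 μs.
d = s × t = 2.3e+08 × 2.6e-07 = 59.8 m.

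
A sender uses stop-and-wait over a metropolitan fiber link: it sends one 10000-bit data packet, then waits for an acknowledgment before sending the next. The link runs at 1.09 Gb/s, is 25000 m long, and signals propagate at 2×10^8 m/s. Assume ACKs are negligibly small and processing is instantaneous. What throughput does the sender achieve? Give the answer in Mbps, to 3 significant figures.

38.6 Mbps

t_tx = L/R = 10000/1090000000 = 9.17431e-06 s.
t_prop = 25000/200000000 = 0.000125 s; RTT = 0.00025 s.
Cycle = t_tx + RTT = 0.000259174 s.
Throughput = L / cycle = 10000 / 0.000259174 = 38.6 Mbps.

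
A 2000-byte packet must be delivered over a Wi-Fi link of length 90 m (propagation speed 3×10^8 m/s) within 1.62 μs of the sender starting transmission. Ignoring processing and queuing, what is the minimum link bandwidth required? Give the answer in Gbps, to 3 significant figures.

L = 16000 bits.
Propagation delay = 90 / 300000000 = 0.3 μs.
Transmission budget = 1.62 − 0.3 = 1.32 μs.
R ≥ L / t_tx = 16000 bits / 1.32e-06 s = 12.1 Gbps.

12.1 Gbps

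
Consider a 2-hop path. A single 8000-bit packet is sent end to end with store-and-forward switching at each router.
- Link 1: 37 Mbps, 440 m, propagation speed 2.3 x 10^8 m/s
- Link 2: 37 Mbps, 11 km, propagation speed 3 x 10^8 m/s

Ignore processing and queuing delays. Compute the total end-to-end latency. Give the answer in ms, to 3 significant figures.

0.471 ms

Transmission delay per hop = L/R = 8000/37000000 = 0.216216 ms; 2 hops → 0.432432 ms.
Propagation delays (d/s per hop): 0.00191304, 0.0366667 ms; sum = 0.0385797 ms.
End-to-end = 0.471 ms.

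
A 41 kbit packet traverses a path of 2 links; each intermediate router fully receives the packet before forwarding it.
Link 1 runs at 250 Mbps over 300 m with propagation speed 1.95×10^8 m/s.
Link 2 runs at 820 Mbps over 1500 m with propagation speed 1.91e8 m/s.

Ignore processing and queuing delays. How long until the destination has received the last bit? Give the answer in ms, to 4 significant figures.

0.2234 ms

L = 41000 bits.
Transmission delays (L/R per hop): 0.164, 0.05 ms; sum = 0.214 ms.
Propagation delays (d/s per hop): 0.00153846, 0.0078534 ms; sum = 0.00939186 ms.
End-to-end = 0.2234 ms.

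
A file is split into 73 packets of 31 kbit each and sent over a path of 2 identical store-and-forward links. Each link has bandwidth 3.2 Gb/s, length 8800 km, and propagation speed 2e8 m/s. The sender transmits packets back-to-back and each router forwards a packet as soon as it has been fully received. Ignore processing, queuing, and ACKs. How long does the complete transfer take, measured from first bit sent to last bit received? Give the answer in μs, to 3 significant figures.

88700 μs

Per-hop transmission t_tx = L/R = 31000/3200000000 = 9.6875 μs.
Per-hop propagation t_prop = 8800000/200000000 = 44000 μs.
Pipeline fill: first packet needs 2·t_tx to clear all hops; remaining 72 packets each add one t_tx.
Total = (2+73-1)·t_tx + 2·t_prop = 74·9.6875 + 2·44000 = 88700 μs.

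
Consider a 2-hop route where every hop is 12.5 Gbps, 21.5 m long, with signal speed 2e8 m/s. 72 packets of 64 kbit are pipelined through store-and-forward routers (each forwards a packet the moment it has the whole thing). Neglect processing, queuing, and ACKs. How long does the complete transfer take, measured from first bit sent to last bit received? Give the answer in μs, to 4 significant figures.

374.0 μs

Per-hop transmission t_tx = L/R = 64000/12500000000 = 5.12 μs.
Per-hop propagation t_prop = 21.5/200000000 = 0.1075 μs.
Pipeline fill: first packet needs 2·t_tx to clear all hops; remaining 71 packets each add one t_tx.
Total = (2+72-1)·t_tx + 2·t_prop = 73·5.12 + 2·0.1075 = 374.0 μs.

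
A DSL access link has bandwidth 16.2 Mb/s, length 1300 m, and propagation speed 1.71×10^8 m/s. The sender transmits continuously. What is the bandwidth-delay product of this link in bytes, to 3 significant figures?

Propagation delay = 1300 / 171000000 = 7.60234e-06 s.
BDP = R × t_prop = 16200000 × 7.60234e-06 = 123.158 bits.
In bytes: 123.158/8 = 15.4 bytes.

15.4 bytes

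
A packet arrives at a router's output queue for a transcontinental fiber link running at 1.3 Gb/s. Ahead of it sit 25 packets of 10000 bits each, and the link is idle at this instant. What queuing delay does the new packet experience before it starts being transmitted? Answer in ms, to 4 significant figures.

0.1923 ms

Each queued packet: L/R = 10000/1300000000 = 0.00769231 ms.
25 queued → 0.192308 ms.
Queuing delay = 0.1923 ms.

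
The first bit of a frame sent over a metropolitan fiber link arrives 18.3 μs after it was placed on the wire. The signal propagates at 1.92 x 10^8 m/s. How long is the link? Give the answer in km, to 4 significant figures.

3.514 km

d = s × t_prop = 192000000 × 1.83e-05 = 3.514 km.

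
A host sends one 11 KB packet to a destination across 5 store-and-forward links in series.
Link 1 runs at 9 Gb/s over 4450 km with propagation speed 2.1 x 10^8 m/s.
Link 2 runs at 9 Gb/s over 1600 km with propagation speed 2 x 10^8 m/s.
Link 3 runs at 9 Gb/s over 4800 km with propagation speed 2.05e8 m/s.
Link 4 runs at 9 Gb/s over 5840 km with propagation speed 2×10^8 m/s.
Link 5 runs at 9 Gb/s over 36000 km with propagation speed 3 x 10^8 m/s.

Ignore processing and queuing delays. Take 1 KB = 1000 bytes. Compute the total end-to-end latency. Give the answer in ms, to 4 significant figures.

L = 88000 bits.
Transmission delay per hop = L/R = 88000/9000000000 = 0.00977778 ms; 5 hops → 0.0488889 ms.
Propagation delays (d/s per hop): 21.1905, 8, 23.4146, 29.2, 120 ms; sum = 201.805 ms.
End-to-end = 201.9 ms.

201.9 ms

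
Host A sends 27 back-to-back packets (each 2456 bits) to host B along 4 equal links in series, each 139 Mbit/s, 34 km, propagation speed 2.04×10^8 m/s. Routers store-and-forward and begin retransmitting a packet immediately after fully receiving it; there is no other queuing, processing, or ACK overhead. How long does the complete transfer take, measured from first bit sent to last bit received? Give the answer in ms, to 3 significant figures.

1.20 ms

Per-hop transmission t_tx = L/R = 2456/139000000 = 0.0176691 ms.
Per-hop propagation t_prop = 34000/204000000 = 0.166667 ms.
Pipeline fill: first packet needs 4·t_tx to clear all hops; remaining 26 packets each add one t_tx.
Total = (4+27-1)·t_tx + 4·t_prop = 30·0.0176691 + 4·0.166667 = 1.20 ms.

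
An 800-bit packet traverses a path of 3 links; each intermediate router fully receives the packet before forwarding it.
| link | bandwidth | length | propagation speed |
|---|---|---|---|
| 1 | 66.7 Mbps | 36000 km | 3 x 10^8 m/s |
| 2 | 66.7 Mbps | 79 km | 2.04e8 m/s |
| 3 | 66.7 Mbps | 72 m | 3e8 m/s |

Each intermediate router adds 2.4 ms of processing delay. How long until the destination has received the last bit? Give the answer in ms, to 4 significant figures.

125.2 ms

Transmission delay per hop = L/R = 800/66700000 = 0.011994 ms; 3 hops → 0.035982 ms.
Propagation delays (d/s per hop): 120, 0.387255, 0.00024 ms; sum = 120.387 ms.
Processing at 2 router(s): 2 × 2.4 ms = 4.8 ms.
End-to-end = 125.2 ms.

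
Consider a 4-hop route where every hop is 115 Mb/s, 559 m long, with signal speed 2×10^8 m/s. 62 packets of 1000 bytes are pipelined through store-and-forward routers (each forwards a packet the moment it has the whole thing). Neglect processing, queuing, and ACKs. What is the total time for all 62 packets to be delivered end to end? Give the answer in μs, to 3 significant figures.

Per-hop transmission t_tx = L/R = 8000/115000000 = 69.5652 μs.
Per-hop propagation t_prop = 559/200000000 = 2.795 μs.
Pipeline fill: first packet needs 4·t_tx to clear all hops; remaining 61 packets each add one t_tx.
Total = (4+62-1)·t_tx + 4·t_prop = 65·69.5652 + 4·2.795 = 4530 μs.

4530 μs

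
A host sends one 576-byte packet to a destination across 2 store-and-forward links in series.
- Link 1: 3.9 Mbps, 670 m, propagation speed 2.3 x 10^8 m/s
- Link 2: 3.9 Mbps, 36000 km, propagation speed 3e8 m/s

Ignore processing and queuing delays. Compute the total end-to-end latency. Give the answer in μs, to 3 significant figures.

122000 μs

L = 576 × 8 = 4608 bits.
Transmission delay per hop = L/R = 4608/3900000 = 1181.54 μs; 2 hops → 2363.08 μs.
Propagation delays (d/s per hop): 2.91304, 120000 μs; sum = 120003 μs.
End-to-end = 122000 μs.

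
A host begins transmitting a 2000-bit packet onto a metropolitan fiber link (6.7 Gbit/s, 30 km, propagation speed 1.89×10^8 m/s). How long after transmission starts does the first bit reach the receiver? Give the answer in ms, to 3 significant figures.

0.159 ms

First bit experiences only propagation delay: d/s = 30000/189000000 = 0.159 ms.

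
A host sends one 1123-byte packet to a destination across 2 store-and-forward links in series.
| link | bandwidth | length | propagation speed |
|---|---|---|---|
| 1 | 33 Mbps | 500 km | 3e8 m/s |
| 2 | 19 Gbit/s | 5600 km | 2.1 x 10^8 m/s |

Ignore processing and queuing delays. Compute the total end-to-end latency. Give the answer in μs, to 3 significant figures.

28600 μs

L = 1123 × 8 = 8984 bits.
Transmission delays (L/R per hop): 272.242, 0.472842 μs; sum = 272.715 μs.
Propagation delays (d/s per hop): 1666.67, 26666.7 μs; sum = 28333.3 μs.
End-to-end = 28600 μs.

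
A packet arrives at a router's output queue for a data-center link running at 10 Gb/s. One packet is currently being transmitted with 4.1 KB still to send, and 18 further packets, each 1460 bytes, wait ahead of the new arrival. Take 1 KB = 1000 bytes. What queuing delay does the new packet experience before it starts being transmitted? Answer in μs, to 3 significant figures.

24.3 μs

Each queued packet: L/R = 11680/10000000000 = 1.168 μs.
18 queued → 21.024 μs.
Plus remaining 32800 bits of current packet: 3.28 μs.
Queuing delay = 24.3 μs.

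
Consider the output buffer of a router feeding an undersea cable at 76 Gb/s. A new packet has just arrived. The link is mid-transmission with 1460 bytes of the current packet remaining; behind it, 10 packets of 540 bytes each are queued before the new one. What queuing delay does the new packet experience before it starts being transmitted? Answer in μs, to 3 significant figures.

0.722 μs

Each queued packet: L/R = 4320/76000000000 = 0.0568421 μs.
10 queued → 0.568421 μs.
Plus remaining 11680 bits of current packet: 0.153684 μs.
Queuing delay = 0.722 μs.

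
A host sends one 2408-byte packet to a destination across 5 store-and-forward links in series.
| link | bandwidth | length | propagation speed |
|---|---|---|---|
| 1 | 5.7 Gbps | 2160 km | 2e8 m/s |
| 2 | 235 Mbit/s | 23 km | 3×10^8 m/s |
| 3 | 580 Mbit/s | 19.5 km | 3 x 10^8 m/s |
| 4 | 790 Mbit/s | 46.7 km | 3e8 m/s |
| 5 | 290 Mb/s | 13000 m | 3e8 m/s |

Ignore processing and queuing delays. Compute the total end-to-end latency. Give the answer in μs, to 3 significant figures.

11400 μs

L = 2408 × 8 = 19264 bits.
Transmission delays (L/R per hop): 3.37965, 81.9745, 33.2138, 24.3848, 66.4276 μs; sum = 209.38 μs.
Propagation delays (d/s per hop): 10800, 76.6667, 65, 155.667, 43.3333 μs; sum = 11140.7 μs.
End-to-end = 11400 μs.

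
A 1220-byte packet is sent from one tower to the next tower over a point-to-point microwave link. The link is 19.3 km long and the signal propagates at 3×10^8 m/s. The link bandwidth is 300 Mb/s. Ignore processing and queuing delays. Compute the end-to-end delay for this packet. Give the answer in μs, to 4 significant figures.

L = 1220 × 8 = 9760 bits.
Transmission delay = L/R = 9760 / 300000000 = 32.5333 μs.
Propagation delay = d/s = 19300 m / 300000000 m/s = 64.3333 μs.
Total = 96.87 μs.

96.87 μs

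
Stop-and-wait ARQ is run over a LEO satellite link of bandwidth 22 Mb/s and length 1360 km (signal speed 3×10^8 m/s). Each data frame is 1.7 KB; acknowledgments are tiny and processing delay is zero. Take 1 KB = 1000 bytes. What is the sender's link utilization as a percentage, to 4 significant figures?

t_tx = L/R = 13600/22000000 = 0.000618182 s.
t_prop = 1360000/300000000 = 0.00453333 s; RTT = 0.00906667 s.
Cycle = t_tx + RTT = 0.00968485 s.
Utilization = t_tx / cycle = 0.000618182/0.00968485 = 6.383 %.

6.383 %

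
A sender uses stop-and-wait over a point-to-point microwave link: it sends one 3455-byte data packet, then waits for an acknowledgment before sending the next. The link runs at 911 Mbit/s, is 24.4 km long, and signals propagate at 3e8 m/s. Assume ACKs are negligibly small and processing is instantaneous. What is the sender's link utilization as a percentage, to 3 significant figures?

15.7 %

t_tx = L/R = 27640/911000000 = 3.03403e-05 s.
t_prop = 24400/300000000 = 8.13333e-05 s; RTT = 0.000162667 s.
Cycle = t_tx + RTT = 0.000193007 s.
Utilization = t_tx / cycle = 3.03403e-05/0.000193007 = 15.7 %.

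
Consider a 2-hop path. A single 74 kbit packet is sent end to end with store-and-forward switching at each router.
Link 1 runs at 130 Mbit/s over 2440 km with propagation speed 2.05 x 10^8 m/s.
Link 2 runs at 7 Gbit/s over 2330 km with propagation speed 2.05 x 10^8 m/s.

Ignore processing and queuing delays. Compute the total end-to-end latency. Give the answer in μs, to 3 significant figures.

L = 74000 bits.
Transmission delays (L/R per hop): 569.231, 10.5714 μs; sum = 579.802 μs.
Propagation delays (d/s per hop): 11902.4, 11365.9 μs; sum = 23268.3 μs.
End-to-end = 23800 μs.

23800 μs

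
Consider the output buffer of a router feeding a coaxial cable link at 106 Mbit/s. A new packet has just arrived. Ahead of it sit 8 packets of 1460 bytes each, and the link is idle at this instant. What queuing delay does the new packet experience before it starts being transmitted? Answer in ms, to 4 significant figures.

Each queued packet: L/R = 11680/106000000 = 0.110189 ms.
8 queued → 0.881509 ms.
Queuing delay = 0.8815 ms.

0.8815 ms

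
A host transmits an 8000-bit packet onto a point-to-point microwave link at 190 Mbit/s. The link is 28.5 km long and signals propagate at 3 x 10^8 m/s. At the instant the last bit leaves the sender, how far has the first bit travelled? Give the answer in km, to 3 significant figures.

12.6 km

t_tx = L/R = 8000/190000000 = 4.21053e-05 s.
Distance = s × t_tx = 300000000 × 4.21053e-05 = 12.6 km.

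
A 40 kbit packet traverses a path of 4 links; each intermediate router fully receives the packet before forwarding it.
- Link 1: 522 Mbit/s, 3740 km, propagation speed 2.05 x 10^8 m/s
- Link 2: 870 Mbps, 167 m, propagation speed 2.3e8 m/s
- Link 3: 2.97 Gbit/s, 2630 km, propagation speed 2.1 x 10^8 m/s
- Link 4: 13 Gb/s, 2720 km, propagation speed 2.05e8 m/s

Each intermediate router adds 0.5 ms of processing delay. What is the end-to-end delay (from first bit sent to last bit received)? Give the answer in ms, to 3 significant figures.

45.7 ms

L = 40000 bits.
Transmission delays (L/R per hop): 0.0766284, 0.045977, 0.013468, 0.00307692 ms; sum = 0.13915 ms.
Propagation delays (d/s per hop): 18.2439, 0.000726087, 12.5238, 13.2683 ms; sum = 44.0367 ms.
Processing at 3 router(s): 3 × 0.5 ms = 1.5 ms.
End-to-end = 45.7 ms.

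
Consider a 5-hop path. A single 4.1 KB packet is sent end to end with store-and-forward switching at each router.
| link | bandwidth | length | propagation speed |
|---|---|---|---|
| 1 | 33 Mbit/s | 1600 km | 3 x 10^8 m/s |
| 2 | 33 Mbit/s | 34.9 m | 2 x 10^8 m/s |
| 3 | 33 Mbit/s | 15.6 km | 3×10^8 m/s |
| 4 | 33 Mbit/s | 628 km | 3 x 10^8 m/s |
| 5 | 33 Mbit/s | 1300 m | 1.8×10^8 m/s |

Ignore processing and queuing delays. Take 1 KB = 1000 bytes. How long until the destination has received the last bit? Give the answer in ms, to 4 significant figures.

L = 32800 bits.
Transmission delay per hop = L/R = 32800/33000000 = 0.993939 ms; 5 hops → 4.9697 ms.
Propagation delays (d/s per hop): 5.33333, 0.0001745, 0.052, 2.09333, 0.00722222 ms; sum = 7.48606 ms.
End-to-end = 12.46 ms.

12.46 ms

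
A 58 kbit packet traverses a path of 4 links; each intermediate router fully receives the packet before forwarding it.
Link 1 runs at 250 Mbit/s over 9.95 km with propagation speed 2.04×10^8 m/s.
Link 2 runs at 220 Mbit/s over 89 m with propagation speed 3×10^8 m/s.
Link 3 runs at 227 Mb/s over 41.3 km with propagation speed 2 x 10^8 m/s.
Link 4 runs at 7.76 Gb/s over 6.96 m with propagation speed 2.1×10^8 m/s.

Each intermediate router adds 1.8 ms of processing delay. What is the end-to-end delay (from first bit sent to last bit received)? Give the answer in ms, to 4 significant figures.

L = 58000 bits.
Transmission delays (L/R per hop): 0.232, 0.263636, 0.255507, 0.00747423 ms; sum = 0.758617 ms.
Propagation delays (d/s per hop): 0.0487745, 0.000296667, 0.2065, 3.31429e-05 ms; sum = 0.255604 ms.
Processing at 3 router(s): 3 × 1.8 ms = 5.4 ms.
End-to-end = 6.414 ms.

6.414 ms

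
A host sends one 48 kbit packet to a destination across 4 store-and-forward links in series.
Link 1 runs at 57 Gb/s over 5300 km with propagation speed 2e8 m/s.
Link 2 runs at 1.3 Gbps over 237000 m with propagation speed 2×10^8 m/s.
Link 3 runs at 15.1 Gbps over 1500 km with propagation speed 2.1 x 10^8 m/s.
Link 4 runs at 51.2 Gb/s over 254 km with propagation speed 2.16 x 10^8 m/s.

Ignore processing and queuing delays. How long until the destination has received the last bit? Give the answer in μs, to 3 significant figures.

L = 48000 bits.
Transmission delays (L/R per hop): 0.842105, 36.9231, 3.17881, 0.9375 μs; sum = 41.8815 μs.
Propagation delays (d/s per hop): 26500, 1185, 7142.86, 1175.93 μs; sum = 36003.8 μs.
End-to-end = 36000 μs.

36000 μs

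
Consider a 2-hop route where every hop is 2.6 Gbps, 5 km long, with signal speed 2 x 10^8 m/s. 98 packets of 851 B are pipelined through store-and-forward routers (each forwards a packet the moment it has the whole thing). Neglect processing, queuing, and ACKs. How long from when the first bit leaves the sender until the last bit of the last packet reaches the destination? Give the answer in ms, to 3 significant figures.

0.309 ms

Per-hop transmission t_tx = L/R = 6808/2600000000 = 0.00261846 ms.
Per-hop propagation t_prop = 5000/200000000 = 0.025 ms.
Pipeline fill: first packet needs 2·t_tx to clear all hops; remaining 97 packets each add one t_tx.
Total = (2+98-1)·t_tx + 2·t_prop = 99·0.00261846 + 2·0.025 = 0.309 ms.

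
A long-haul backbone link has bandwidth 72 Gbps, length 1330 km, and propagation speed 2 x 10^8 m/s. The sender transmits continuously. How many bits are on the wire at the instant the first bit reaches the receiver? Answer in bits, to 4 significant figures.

Propagation delay = 1330000 / 200000000 = 0.00665 s.
BDP = R × t_prop = 72000000000 × 0.00665 = 478800000 bits.

478800000 bits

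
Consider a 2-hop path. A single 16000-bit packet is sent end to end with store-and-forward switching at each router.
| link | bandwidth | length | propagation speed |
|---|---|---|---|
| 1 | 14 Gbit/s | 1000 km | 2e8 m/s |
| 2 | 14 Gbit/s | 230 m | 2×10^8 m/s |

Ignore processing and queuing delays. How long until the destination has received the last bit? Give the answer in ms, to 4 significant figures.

Transmission delay per hop = L/R = 16000/14000000000 = 0.00114286 ms; 2 hops → 0.00228571 ms.
Propagation delays (d/s per hop): 5, 0.00115 ms; sum = 5.00115 ms.
End-to-end = 5.003 ms.

5.003 ms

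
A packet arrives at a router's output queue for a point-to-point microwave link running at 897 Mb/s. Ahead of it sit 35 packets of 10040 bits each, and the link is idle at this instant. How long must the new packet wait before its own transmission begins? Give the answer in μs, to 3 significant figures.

392 μs

Each queued packet: L/R = 10040/897000000 = 11.1929 μs.
35 queued → 391.75 μs.
Queuing delay = 392 μs.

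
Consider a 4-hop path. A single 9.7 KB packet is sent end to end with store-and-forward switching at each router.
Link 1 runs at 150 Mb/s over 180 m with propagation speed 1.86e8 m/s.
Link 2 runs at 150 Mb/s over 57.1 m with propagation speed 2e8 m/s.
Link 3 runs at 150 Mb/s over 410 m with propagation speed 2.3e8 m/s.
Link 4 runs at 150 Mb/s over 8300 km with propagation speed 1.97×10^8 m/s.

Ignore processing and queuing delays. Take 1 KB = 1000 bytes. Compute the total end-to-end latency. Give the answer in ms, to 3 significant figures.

L = 77600 bits.
Transmission delay per hop = L/R = 77600/150000000 = 0.517333 ms; 4 hops → 2.06933 ms.
Propagation delays (d/s per hop): 0.000967742, 0.0002855, 0.00178261, 42.132 ms; sum = 42.135 ms.
End-to-end = 44.2 ms.

44.2 ms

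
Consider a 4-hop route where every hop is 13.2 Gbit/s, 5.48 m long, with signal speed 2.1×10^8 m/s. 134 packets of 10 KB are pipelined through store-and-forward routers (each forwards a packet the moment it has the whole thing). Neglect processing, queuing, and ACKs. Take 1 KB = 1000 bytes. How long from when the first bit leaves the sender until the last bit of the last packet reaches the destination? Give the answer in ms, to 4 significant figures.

0.8304 ms

Per-hop transmission t_tx = L/R = 80000/13200000000 = 0.00606061 ms.
Per-hop propagation t_prop = 5.48/210000000 = 2.60952e-05 ms.
Pipeline fill: first packet needs 4·t_tx to clear all hops; remaining 133 packets each add one t_tx.
Total = (4+134-1)·t_tx + 4·t_prop = 137·0.00606061 + 4·2.60952e-05 = 0.8304 ms.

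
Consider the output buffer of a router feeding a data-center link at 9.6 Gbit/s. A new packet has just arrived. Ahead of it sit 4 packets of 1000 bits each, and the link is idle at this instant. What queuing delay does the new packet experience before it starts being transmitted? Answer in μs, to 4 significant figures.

Each queued packet: L/R = 1000/9600000000 = 0.104167 μs.
4 queued → 0.416667 μs.
Queuing delay = 0.4167 μs.

0.4167 μs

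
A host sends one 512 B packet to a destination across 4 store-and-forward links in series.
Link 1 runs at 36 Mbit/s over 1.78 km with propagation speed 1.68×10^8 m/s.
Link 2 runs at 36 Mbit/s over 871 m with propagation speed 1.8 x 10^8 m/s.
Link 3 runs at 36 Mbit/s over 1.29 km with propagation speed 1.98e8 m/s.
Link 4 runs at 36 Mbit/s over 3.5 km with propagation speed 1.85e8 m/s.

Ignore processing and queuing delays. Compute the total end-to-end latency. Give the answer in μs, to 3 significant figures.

L = 512 × 8 = 4096 bits.
Transmission delay per hop = L/R = 4096/36000000 = 113.778 μs; 4 hops → 455.111 μs.
Propagation delays (d/s per hop): 10.5952, 4.83889, 6.51515, 18.9189 μs; sum = 40.8682 μs.
End-to-end = 496 μs.

496 μs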